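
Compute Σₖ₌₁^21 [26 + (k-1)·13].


aₙ = 26 + (21-1)×13 = 286
Sₙ = n(a₁+aₙ)/2 = 21×(26+286)/2
= 21×312/2 = 3276

S_21 = 3276


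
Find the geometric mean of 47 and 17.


GM = √(47×17) = √799 = 28.2666

GM = 28.2666


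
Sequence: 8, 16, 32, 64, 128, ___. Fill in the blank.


Pattern: powers of 2: 2ⁿ
Terms: 8, 16, 32, 64, 128
Next term = 256

Next term = 256


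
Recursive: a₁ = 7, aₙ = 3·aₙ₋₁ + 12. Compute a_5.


Computing step by step:
a_1 = 7
a_2 = 33
a_3 = 111
a_4 = 345
a_5 = 1047


a_5 = 1047


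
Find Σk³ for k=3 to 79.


Σₖ₌3^79 k³ = [79·80/2]² − [2·3/2]²
= 9985600 − 9 = 9985591

Σk³ = 9985591


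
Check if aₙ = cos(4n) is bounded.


For all n, -1 ≤ cos(4n) ≤ 1, so -1 ≤ cos(4n) ≤ 1
Lower bound: -1, Upper bound: 1
The sequence IS bounded

Bounded (-1 ≤ aₙ ≤ 1)


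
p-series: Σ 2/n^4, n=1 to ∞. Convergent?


p-series test: Σ c/n^p converges if p > 1, diverges if p ≤ 1 (constant c > 0 doesn't affect convergence).
p = 4
4 > 1 → CONVERGES

Converges (p = 4 > 1)


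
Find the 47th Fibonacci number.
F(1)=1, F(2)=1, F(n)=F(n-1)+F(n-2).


Fibonacci sequence: 1, 1, 2, 3, 5, 8, 13, 21, 34, 55, 89, ...
F(47) = 2971215073

F(47) = 2971215073


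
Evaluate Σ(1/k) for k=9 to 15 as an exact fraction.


Σₖ₌9^15 1/k = 1/9 + 1/10 + 1/11 + 1/12 + 1/13 + 1/14 + 1/15
= 21635/36036
≈ 0.6004

Sum = 21635/36036 ≈ 0.6004


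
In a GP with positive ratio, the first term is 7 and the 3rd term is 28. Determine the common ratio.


r^(n-1) = aₙ/a₁
r^2 = 28/7 = 4
r = 4^(1/2)
= ±2; taking r > 0 gives r = 2

r = 2


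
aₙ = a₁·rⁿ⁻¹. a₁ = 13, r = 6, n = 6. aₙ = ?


aₙ = a₁·r^(n-1)
= 13×6^5
= 13×7776
= 101088

a_6 = 101088


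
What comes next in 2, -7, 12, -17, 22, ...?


Pattern: alternating sign, magnitude arithmetic (d=5)
Terms: 2, -7, 12, -17, 22
Next term = -27

Next term = -27


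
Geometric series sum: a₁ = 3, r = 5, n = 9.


Sₙ = 3×(5^9 - 1)/(5 - 1)
= 3×(1953125 - 1)/4
= 3×1953124/4
= 1464843

S_9 = 1464843


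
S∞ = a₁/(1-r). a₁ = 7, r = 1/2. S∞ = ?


S∞ = a₁/(1-r) = 7/(1 - 1/2)
= 7/(1/2)
= 14

S∞ = 14


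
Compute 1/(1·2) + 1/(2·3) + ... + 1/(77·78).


1/(k(k+1)) = 1/k - 1/(k+1) (partial fractions)
Telescoping: Σ = 1 - 1/78 = 77/78

Sum = 77/78


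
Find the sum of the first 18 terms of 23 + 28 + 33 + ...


aₙ = 23 + (18-1)×5 = 108
Sₙ = n(a₁+aₙ)/2 = 18×(23+108)/2
= 18×131/2 = 1179

S_18 = 1179


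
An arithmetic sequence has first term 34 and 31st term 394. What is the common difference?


d = (aₙ - a₁)/(n-1)
= (394 - 34)/(31-1)
= 360/30 = 12

d = 12


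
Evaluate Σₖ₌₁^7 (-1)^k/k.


S = -1 + 1/2 - 1/3 + 1/4 - 1/5 + 1/6 - 1/7
= -0.7595
(Full series converges to -ln(2) ≈ -0.6931)

S_7 = -0.7595


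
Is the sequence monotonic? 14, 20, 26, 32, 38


Differences: 6, 6, 6, 6
All differences > 0 → strictly INCREASING

Monotonically increasing


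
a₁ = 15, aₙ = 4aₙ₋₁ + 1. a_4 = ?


Computing step by step:
a_1 = 15
a_2 = 61
a_3 = 245
a_4 = 981


a_4 = 981


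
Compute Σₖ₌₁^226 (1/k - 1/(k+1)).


Telescoping: adjacent terms cancel.
= 1/1 - 1/227
= 1 - 1/227 = 226/227

Sum = 226/227


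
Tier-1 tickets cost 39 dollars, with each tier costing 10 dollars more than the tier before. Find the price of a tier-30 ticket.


aₙ = a₁ + (n-1)d
= 39 + (30-1)×10
= 39 + 290
= 329

a_30 = 329


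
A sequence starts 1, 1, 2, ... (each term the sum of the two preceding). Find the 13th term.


Computing iteratively: 1, 1, 2, 3, 5, 8, 13, 21, 34, 55, 89, 144, ...
a_13 = 233

a_13 = 233


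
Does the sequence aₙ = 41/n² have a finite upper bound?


a₁ = 41, a₂ = 41/4, a₃ = 41/9, ...
0 < aₙ ≤ 41 for all n ≥ 1
The sequence IS bounded

Bounded (0 < aₙ ≤ 41)


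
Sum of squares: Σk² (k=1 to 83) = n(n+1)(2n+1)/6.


n = 83
n(n+1)(2n+1)/6 = 83×84×167/6
= 1164324/6 = 194054

Σk² = 194054


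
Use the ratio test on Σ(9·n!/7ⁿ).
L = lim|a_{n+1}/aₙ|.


aₙ = 9·n!/7^n
a_{n+1}/aₙ = (n+1)!/7^(n+1) × 7^n/n!  (constant 9 cancels)
= (n+1)/7
L = lim(n→∞) (n+1)/7 = ∞
L > 1 → series DIVERGES

Diverges (ratio test: L = ∞ > 1)


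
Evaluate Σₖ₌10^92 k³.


Σₖ₌10^92 k³ = [92·93/2]² − [9·10/2]²
= 18301284 − 2025 = 18299259

Σk³ = 18299259


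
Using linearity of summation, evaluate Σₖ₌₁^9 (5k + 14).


Σ(5k+14) = 5·Σk + 14·n
= 5·45 + 14·9
= 225 + 126 = 351

Σ = 351


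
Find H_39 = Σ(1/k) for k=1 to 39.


H_39 = 1/1 + 1/2 + 1/3 + ... + 1/39
= 2066035355155033/485721041551200
≈ 4.2535

H_39 = 2066035355155033/485721041551200 ≈ 4.2535


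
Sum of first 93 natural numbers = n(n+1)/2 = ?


n(n+1)/2 = 93×94/2 = 8742/2 = 4371

Σk = 4371


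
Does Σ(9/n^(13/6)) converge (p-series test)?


p-series test: Σ c/n^p converges if p > 1, diverges if p ≤ 1 (constant c > 0 doesn't affect convergence).
p = 13/6
13/6 > 1 → CONVERGES

Converges (p = 13/6 > 1)


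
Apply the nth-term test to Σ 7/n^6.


lim(n→∞) 7/n^6 = 0
lim aₙ = 0 → nth-term test is INCONCLUSIVE
(Need other tests; this is actually a convergent p-series with p=6 > 1)

Inconclusive (lim aₙ = 0; need another test)


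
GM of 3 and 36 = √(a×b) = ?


GM = √(3×36) = √108 = 10.3923

GM = 10.3923


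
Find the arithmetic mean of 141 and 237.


AM = (141 + 237)/2 = 378/2 = 189

AM = 189


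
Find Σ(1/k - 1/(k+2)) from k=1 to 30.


Telescoping with gap 2: two head and two tail terms survive.
= (1 + 1/2) - (1/31 + 1/32)
= 3/2 - 1/31 - 1/32 = 1425/992

Sum = 1425/992


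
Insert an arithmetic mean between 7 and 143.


AM = (7 + 143)/2 = 150/2 = 75

AM = 75


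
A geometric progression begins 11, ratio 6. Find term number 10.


aₙ = a₁·r^(n-1)
= 11×6^9
= 11×10077696
= 110854656

a_10 = 110854656


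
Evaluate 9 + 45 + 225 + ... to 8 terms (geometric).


Sₙ = 9×(5^8 - 1)/(5 - 1)
= 9×(390625 - 1)/4
= 9×390624/4
= 878904

S_8 = 878904


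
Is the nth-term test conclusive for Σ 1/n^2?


lim(n→∞) 1/n^2 = 0
lim aₙ = 0 → nth-term test is INCONCLUSIVE
(Need other tests; this is actually a convergent p-series with p=2 > 1)

Inconclusive (lim aₙ = 0; need another test)


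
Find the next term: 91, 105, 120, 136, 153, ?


Pattern: triangular numbers: n(n+1)/2
Terms: 91, 105, 120, 136, 153
Next term = 171

Next term = 171


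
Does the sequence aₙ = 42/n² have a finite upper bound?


a₁ = 42, a₂ = 42/4, a₃ = 42/9, ...
0 < aₙ ≤ 42 for all n ≥ 1
The sequence IS bounded

Bounded (0 < aₙ ≤ 42)


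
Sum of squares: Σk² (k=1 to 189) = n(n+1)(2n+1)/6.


n = 189
n(n+1)(2n+1)/6 = 189×190×379/6
= 13609890/6 = 2268315

Σk² = 2268315


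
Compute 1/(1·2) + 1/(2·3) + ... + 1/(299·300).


1/(k(k+1)) = 1/k - 1/(k+1) (partial fractions)
Telescoping: Σ = 1 - 1/300 = 299/300

Sum = 299/300


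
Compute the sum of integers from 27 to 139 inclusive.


Σₖ₌27^139 k = Σₖ₌₁^139 k − Σₖ₌₁^26 k
= 139·140/2 − 26·27/2
= 9730 − 351 = 9379

Σk = 9379


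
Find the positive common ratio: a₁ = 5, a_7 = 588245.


r^(n-1) = aₙ/a₁
r^6 = 588245/5 = 117649
r = 117649^(1/6)
= ±7; taking r > 0 gives r = 7

r = 7


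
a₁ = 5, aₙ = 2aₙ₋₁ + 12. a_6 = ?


Computing step by step:
a_1 = 5
a_2 = 22
a_3 = 56
a_4 = 124
a_5 = 260
a_6 = 532


a_6 = 532


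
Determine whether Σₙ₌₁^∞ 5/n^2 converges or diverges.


p-series test: Σ c/n^p converges if p > 1, diverges if p ≤ 1 (constant c > 0 doesn't affect convergence).
p = 2
2 > 1 → CONVERGES

Converges (p = 2 > 1)


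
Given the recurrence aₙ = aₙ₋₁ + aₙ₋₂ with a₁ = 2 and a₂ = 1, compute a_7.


Computing iteratively: 2, 1, 3, 4, 7, 11, 18
a_7 = 18

a_7 = 18


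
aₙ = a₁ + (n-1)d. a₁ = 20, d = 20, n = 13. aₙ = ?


aₙ = a₁ + (n-1)d
= 20 + (13-1)×20
= 20 + 240
= 260

a_13 = 260


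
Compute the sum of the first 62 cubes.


n(n+1)/2 = 62×63/2 = 1953
Σk³ = 1953² = 3814209

Σk³ = 3814209


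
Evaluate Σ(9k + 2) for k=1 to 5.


Σ(9k+2) = 9·Σk + 2·n
= 9·15 + 2·5
= 135 + 10 = 145

Σ = 145


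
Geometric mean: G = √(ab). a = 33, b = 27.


GM = √(33×27) = √891 = 29.8496

GM = 29.8496


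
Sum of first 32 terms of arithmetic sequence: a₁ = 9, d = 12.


aₙ = 9 + (32-1)×12 = 381
Sₙ = n(a₁+aₙ)/2 = 32×(9+381)/2
= 32×390/2 = 6240

S_32 = 6240


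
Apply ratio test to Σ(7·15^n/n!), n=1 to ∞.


aₙ = 7·15^n/n!
a_{n+1}/aₙ = 15^(n+1)/(n+1)! × n!/15^n  (constant 7 cancels)
= 15/(n+1)
L = lim(n→∞) 15/(n+1) = 0
L < 1 → series CONVERGES

Converges (ratio test: L = 0 < 1)


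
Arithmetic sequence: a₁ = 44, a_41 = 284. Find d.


d = (aₙ - a₁)/(n-1)
= (284 - 44)/(41-1)
= 240/40 = 6

d = 6


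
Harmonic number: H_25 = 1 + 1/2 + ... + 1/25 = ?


H_25 = 1/1 + 1/2 + 1/3 + ... + 1/25
= 34052522467/8923714800
≈ 3.816

H_25 = 34052522467/8923714800 ≈ 3.816


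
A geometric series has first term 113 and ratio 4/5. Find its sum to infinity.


S∞ = a₁/(1-r) = 113/(1 - 4/5)
= 113/(1/5)
= 565

S∞ = 565


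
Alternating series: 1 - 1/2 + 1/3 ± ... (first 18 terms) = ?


S = 1 - 1/2 + 1/3 - 1/4 + 1/5 - 1/6 + 1/7 - 1/8 ± ...
= 0.6661
(Full series converges to +ln(2) ≈ +0.6931)

S_18 = 0.6661


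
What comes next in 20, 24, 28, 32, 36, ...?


Pattern: arithmetic (d=4)
Terms: 20, 24, 28, 32, 36
Next term = 40

Next term = 40


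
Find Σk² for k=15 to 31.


Σₖ₌15^31 k² = Σₖ₌₁^31 k² − Σₖ₌₁^14 k²
= 31·32·63/6 − 14·15·29/6
= 10416 − 1015 = 9401

Σk² = 9401


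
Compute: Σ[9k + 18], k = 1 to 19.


Σ(9k+18) = 9·Σk + 18·n
= 9·190 + 18·19
= 1710 + 342 = 2052

Σ = 2052


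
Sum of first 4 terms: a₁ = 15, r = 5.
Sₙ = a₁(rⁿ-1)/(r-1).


Sₙ = 15×(5^4 - 1)/(5 - 1)
= 15×(625 - 1)/4
= 15×624/4
= 2340

S_4 = 2340


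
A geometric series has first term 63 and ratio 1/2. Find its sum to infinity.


S∞ = a₁/(1-r) = 63/(1 - 1/2)
= 63/(1/2)
= 126

S∞ = 126


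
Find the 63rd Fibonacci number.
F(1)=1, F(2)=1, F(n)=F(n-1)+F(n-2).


Fibonacci sequence: 1, 1, 2, 3, 5, 8, 13, 21, 34, 55, 89, ...
F(63) = 6557470319842

F(63) = 6557470319842


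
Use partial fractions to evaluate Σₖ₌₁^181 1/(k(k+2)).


1/(k(k+2)) = (1/2)·(1/k - 1/(k+2)) (partial fractions)
Telescoping: Σ = (1/2)·(1 + 1/2 - 1/182 - 1/183) = 24797/33306

Sum = 24797/33306


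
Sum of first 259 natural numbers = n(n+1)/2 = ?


n(n+1)/2 = 259×260/2 = 67340/2 = 33670

Σk = 33670


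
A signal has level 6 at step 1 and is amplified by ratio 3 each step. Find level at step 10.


aₙ = a₁·r^(n-1)
= 6×3^9
= 6×19683
= 118098

a_10 = 118098


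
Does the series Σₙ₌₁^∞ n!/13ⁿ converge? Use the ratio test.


aₙ = n!/13^n
a_{n+1}/aₙ = (n+1)!/13^(n+1) × 13^n/n!
= (n+1)/13
L = lim(n→∞) (n+1)/13 = ∞
L > 1 → series DIVERGES

Diverges (ratio test: L = ∞ > 1)


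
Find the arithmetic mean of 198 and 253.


AM = (198 + 253)/2 = 451/2 = 225.5

AM = 225.5


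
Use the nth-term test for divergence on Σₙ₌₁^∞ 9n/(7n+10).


lim(n→∞) 9n/(7n+10) = 9/7 = 9/7  (divide numerator and denominator by n)
lim aₙ = 9/7 ≠ 0 → series DIVERGES

Diverges (lim aₙ = 9/7 ≠ 0)


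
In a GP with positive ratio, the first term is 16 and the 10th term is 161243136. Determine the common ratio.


r^(n-1) = aₙ/a₁
r^9 = 161243136/16 = 10077696
r = 10077696^(1/9)
= 6

r = 6


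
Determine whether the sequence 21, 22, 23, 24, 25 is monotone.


Differences: 1, 1, 1, 1
All differences > 0 → strictly INCREASING

Monotonically increasing


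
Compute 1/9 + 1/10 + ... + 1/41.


Σₖ₌9^41 1/k = 1/9 + 1/10 + 1/11 + ... + 1/41
= 4509442597091999/2844937529085600
≈ 1.5851

Sum = 4509442597091999/2844937529085600 ≈ 1.5851


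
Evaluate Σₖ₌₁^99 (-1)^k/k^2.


S = -1 + 1/4 - 1/9 + 1/16 - 1/25 + 1/36 - 1/49 + 1/64 ± ...
= -0.8225
(Full series converges to -π²/12 ≈ -0.8225)

S_99 = -0.8225


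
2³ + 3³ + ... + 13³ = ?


Σₖ₌2^13 k³ = [13·14/2]² − [1·2/2]²
= 8281 − 1 = 8280

Σk³ = 8280


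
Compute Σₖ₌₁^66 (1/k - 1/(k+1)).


Telescoping: adjacent terms cancel.
= 1/1 - 1/67
= 1 - 1/67 = 66/67

Sum = 66/67


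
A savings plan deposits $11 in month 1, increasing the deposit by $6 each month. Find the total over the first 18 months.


aₙ = 11 + (18-1)×6 = 113
Sₙ = n(a₁+aₙ)/2 = 18×(11+113)/2
= 18×124/2 = 1116

S_18 = 1116


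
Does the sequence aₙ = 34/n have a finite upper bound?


a₁ = 34, a₂ = 34/2, a₃ = 34/3, ...
0 < aₙ ≤ 34 for all n ≥ 1
Lower bound: 0, Upper bound: 34
The sequence IS bounded

Bounded (0 < aₙ ≤ 34)


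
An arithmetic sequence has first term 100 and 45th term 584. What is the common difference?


d = (aₙ - a₁)/(n-1)
= (584 - 100)/(45-1)
= 484/44 = 11

d = 11


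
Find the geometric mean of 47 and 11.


GM = √(47×11) = √517 = 22.7376

GM = 22.7376


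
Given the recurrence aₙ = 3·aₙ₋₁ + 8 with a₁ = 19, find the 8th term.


Computing step by step:
a_1 = 19
a_2 = 65
a_3 = 203
a_4 = 617
a_5 = 1859
a_6 = 5585
a_7 = 16763
a_8 = 50297


a_8 = 50297


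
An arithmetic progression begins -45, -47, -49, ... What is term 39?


aₙ = a₁ + (n-1)d
= -45 + (39-1)×-2
= -45 - 76
= -121

a_39 = -121


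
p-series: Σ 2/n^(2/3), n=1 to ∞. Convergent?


p-series test: Σ c/n^p converges if p > 1, diverges if p ≤ 1 (constant c > 0 doesn't affect convergence).
p = 2/3
2/3 ≤ 1 → DIVERGES

Diverges (p = 2/3 ≤ 1)


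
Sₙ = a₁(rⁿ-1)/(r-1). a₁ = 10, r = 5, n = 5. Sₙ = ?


Sₙ = 10×(5^5 - 1)/(5 - 1)
= 10×(3125 - 1)/4
= 10×3124/4
= 7810

S_5 = 7810


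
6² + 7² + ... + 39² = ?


Σₖ₌6^39 k² = Σₖ₌₁^39 k² − Σₖ₌₁^5 k²
= 39·40·79/6 − 5·6·11/6
= 20540 − 55 = 20485

Σk² = 20485


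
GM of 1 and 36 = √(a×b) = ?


GM = √(1×36) = √36 = 6

GM = 6


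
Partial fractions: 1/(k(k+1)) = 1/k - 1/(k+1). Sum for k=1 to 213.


1/(k(k+1)) = 1/k - 1/(k+1) (partial fractions)
Telescoping: Σ = 1 - 1/214 = 213/214

Sum = 213/214


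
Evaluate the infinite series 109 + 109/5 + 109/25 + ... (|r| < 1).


S∞ = a₁/(1-r) = 109/(1 - 1/5)
= 109/(4/5)
= 545/4

S∞ = 545/4


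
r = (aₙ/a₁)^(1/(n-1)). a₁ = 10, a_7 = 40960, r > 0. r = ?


r^(n-1) = aₙ/a₁
r^6 = 40960/10 = 4096
r = 4096^(1/6)
= ±4; taking r > 0 gives r = 4

r = 4


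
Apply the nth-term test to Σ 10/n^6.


lim(n→∞) 10/n^6 = 0
lim aₙ = 0 → nth-term test is INCONCLUSIVE
(Need other tests; this is actually a convergent p-series with p=6 > 1)

Inconclusive (lim aₙ = 0; need another test)


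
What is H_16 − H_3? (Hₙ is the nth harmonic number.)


Σₖ₌4^16 1/k = 1/4 + 1/5 + 1/6 + ... + 1/16
= 1115239/720720
≈ 1.5474

Sum = 1115239/720720 ≈ 1.5474


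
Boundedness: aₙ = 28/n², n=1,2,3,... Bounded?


a₁ = 28, a₂ = 28/4, a₃ = 28/9, ...
0 < aₙ ≤ 28 for all n ≥ 1
The sequence IS bounded

Bounded (0 < aₙ ≤ 28)


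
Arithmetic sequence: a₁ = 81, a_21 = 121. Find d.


d = (aₙ - a₁)/(n-1)
= (121 - 81)/(21-1)
= 40/20 = 2

d = 2


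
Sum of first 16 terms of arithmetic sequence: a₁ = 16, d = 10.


aₙ = 16 + (16-1)×10 = 166
Sₙ = n(a₁+aₙ)/2 = 16×(16+166)/2
= 16×182/2 = 1456

S_16 = 1456


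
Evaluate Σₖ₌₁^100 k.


n(n+1)/2 = 100×101/2 = 10100/2 = 5050

Σk = 5050


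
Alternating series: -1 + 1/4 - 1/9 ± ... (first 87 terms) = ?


S = -1 + 1/4 - 1/9 + 1/16 - 1/25 + 1/36 - 1/49 + 1/64 ± ...
= -0.8225
(Full series converges to -π²/12 ≈ -0.8225)

S_87 = -0.8225


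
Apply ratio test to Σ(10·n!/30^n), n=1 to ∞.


aₙ = 10·n!/30^n
a_{n+1}/aₙ = (n+1)!/30^(n+1) × 30^n/n!  (constant 10 cancels)
= (n+1)/30
L = lim(n→∞) (n+1)/30 = ∞
L > 1 → series DIVERGES

Diverges (ratio test: L = ∞ > 1)


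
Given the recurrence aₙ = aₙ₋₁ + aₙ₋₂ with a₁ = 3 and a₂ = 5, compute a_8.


Computing iteratively: 3, 5, 8, 13, 21, 34, 55, 89
a_8 = 89

a_8 = 89


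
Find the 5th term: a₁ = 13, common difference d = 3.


aₙ = a₁ + (n-1)d
= 13 + (5-1)×3
= 13 + 12
= 25

a_5 = 25


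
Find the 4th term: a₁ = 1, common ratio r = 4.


aₙ = a₁·r^(n-1)
= 1×4^3
= 1×64
= 64

a_4 = 64


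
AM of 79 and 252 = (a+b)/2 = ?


AM = (79 + 252)/2 = 331/2 = 165.5

AM = 165.5


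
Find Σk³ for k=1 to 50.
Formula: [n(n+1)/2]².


n(n+1)/2 = 50×51/2 = 1275
Σk³ = 1275² = 1625625

Σk³ = 1625625


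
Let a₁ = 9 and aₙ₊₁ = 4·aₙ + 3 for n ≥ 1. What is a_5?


Computing step by step:
a_1 = 9
a_2 = 39
a_3 = 159
a_4 = 639
a_5 = 2559


a_5 = 2559


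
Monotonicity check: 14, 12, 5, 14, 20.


Differences: -2, -7, 9, 6
Difference at position 3 is +9 (> 0) but position 1 is -2 (< 0) — sequence both rises and falls
→ NOT monotonic

Not monotonic


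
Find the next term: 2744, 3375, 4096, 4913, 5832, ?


Pattern: perfect cubes: n³
Terms: 2744, 3375, 4096, 4913, 5832
Next term = 6859

Next term = 6859


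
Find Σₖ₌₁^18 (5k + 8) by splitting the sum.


Σ(5k+8) = 5·Σk + 8·n
= 5·171 + 8·18
= 855 + 144 = 999

Σ = 999


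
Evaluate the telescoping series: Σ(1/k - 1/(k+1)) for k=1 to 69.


Telescoping: adjacent terms cancel.
= 1/1 - 1/70
= 1 - 1/70 = 69/70

Sum = 69/70


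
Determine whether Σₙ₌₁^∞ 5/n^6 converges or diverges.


p-series test: Σ c/n^p converges if p > 1, diverges if p ≤ 1 (constant c > 0 doesn't affect convergence).
p = 6
6 > 1 → CONVERGES

Converges (p = 6 > 1)


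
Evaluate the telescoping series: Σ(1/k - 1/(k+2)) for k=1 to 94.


Telescoping with gap 2: two head and two tail terms survive.
= (1 + 1/2) - (1/95 + 1/96)
= 3/2 - 1/95 - 1/96 = 13489/9120

Sum = 13489/9120


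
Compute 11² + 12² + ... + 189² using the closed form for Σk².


Σₖ₌11^189 k² = Σₖ₌₁^189 k² − Σₖ₌₁^10 k²
= 189·190·379/6 − 10·11·21/6
= 2268315 − 385 = 2267930

Σk² = 2267930


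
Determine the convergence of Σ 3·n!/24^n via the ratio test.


aₙ = 3·n!/24^n
a_{n+1}/aₙ = (n+1)!/24^(n+1) × 24^n/n!  (constant 3 cancels)
= (n+1)/24
L = lim(n→∞) (n+1)/24 = ∞
L > 1 → series DIVERGES

Diverges (ratio test: L = ∞ > 1)


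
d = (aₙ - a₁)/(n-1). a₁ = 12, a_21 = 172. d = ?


d = (aₙ - a₁)/(n-1)
= (172 - 12)/(21-1)
= 160/20 = 8

d = 8


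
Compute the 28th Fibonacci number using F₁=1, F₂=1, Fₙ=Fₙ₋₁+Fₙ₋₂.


Fibonacci sequence: 1, 1, 2, 3, 5, 8, 13, 21, 34, 55, 89, ...
F(28) = 317811

F(28) = 317811


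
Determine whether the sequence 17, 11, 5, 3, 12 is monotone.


Differences: -6, -6, -2, 9
Difference at position 4 is +9 (> 0) but position 1 is -6 (< 0) — sequence both rises and falls
→ NOT monotonic

Not monotonic


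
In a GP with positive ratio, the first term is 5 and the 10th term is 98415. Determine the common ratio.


r^(n-1) = aₙ/a₁
r^9 = 98415/5 = 19683
r = 19683^(1/9)
= 3

r = 3


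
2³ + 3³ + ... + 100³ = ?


Σₖ₌2^100 k³ = [100·101/2]² − [1·2/2]²
= 25502500 − 1 = 25502499

Σk³ = 25502499


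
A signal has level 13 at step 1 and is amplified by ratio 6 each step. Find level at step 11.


aₙ = a₁·r^(n-1)
= 13×6^10
= 13×60466176
= 786060288

a_11 = 786060288


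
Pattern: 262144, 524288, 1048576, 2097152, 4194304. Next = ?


Pattern: powers of 2: 2ⁿ
Terms: 262144, 524288, 1048576, 2097152, 4194304
Next term = 8388608

Next term = 8388608


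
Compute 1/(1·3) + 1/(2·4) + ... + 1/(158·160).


1/(k(k+2)) = (1/2)·(1/k - 1/(k+2)) (partial fractions)
Telescoping: Σ = (1/2)·(1 + 1/2 - 1/159 - 1/160) = 37841/50880

Sum = 37841/50880


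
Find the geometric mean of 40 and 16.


GM = √(40×16) = √640 = 25.2982

GM = 25.2982


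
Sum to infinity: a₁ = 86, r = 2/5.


S∞ = a₁/(1-r) = 86/(1 - 2/5)
= 86/(3/5)
= 430/3

S∞ = 430/3


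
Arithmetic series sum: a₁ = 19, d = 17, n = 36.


aₙ = 19 + (36-1)×17 = 614
Sₙ = n(a₁+aₙ)/2 = 36×(19+614)/2
= 36×633/2 = 11394

S_36 = 11394


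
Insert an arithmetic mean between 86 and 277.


AM = (86 + 277)/2 = 363/2 = 181.5

AM = 181.5


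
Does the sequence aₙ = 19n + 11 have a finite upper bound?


aₙ = 19n + 11 → as n→∞, aₙ→∞
No finite upper bound exists
The sequence is UNBOUNDED

Unbounded (aₙ → ∞ as n → ∞)


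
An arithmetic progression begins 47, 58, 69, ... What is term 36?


aₙ = a₁ + (n-1)d
= 47 + (36-1)×11
= 47 + 385
= 432

a_36 = 432


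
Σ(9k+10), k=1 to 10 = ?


Σ(9k+10) = 9·Σk + 10·n
= 9·55 + 10·10
= 495 + 100 = 595

Σ = 595


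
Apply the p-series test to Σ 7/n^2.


p-series test: Σ c/n^p converges if p > 1, diverges if p ≤ 1 (constant c > 0 doesn't affect convergence).
p = 2
2 > 1 → CONVERGES

Converges (p = 2 > 1)


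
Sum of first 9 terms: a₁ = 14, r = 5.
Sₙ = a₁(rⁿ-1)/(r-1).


Sₙ = 14×(5^9 - 1)/(5 - 1)
= 14×(1953125 - 1)/4
= 14×1953124/4
= 6835934

S_9 = 6835934


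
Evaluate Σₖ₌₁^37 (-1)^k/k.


S = -1 + 1/2 - 1/3 + 1/4 - 1/5 + 1/6 - 1/7 + 1/8 ± ...
= -0.7065
(Full series converges to -ln(2) ≈ -0.6931)

S_37 = -0.7065


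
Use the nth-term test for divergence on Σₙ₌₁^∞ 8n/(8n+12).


lim(n→∞) 8n/(8n+12) = 8/8 = 1  (divide numerator and denominator by n)
lim aₙ = 1 ≠ 0 → series DIVERGES

Diverges (lim aₙ = 1 ≠ 0)


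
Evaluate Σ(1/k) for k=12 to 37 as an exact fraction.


Σₖ₌12^37 1/k = 1/12 + 1/13 + 1/14 + ... + 1/37
= 901969934628929/763275922437600
≈ 1.1817

Sum = 901969934628929/763275922437600 ≈ 1.1817


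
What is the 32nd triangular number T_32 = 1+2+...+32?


n(n+1)/2 = 32×33/2 = 1056/2 = 528

Σk = 528


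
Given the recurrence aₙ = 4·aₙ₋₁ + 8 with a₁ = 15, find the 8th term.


Computing step by step:
a_1 = 15
a_2 = 68
a_3 = 280
a_4 = 1128
a_5 = 4520
a_6 = 18088
a_7 = 72360
a_8 = 289448


a_8 = 289448


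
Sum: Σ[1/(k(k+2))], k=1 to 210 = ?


1/(k(k+2)) = (1/2)·(1/k - 1/(k+2)) (partial fractions)
Telescoping: Σ = (1/2)·(1 + 1/2 - 1/211 - 1/212) = 66675/89464

Sum = 66675/89464


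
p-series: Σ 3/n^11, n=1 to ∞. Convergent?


p-series test: Σ c/n^p converges if p > 1, diverges if p ≤ 1 (constant c > 0 doesn't affect convergence).
p = 11
11 > 1 → CONVERGES

Converges (p = 11 > 1)


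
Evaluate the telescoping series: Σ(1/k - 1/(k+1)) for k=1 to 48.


Telescoping: adjacent terms cancel.
= 1/1 - 1/49
= 1 - 1/49 = 48/49

Sum = 48/49


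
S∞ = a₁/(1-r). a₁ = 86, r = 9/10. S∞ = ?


S∞ = a₁/(1-r) = 86/(1 - 9/10)
= 86/(1/10)
= 860

S∞ = 860


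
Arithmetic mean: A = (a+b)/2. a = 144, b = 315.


AM = (144 + 315)/2 = 459/2 = 229.5

AM = 229.5


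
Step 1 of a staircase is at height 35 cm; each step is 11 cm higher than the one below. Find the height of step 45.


aₙ = a₁ + (n-1)d
= 35 + (45-1)×11
= 35 + 484
= 519

a_45 = 519


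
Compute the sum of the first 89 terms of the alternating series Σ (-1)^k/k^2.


S = -1 + 1/4 - 1/9 + 1/16 - 1/25 + 1/36 - 1/49 + 1/64 ± ...
= -0.8225
(Full series converges to -π²/12 ≈ -0.8225)

S_89 = -0.8225


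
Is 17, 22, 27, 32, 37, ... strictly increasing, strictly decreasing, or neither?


Differences: 5, 5, 5, 5
All differences > 0 → strictly INCREASING

Monotonically increasing


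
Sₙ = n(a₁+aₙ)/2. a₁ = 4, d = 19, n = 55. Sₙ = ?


aₙ = 4 + (55-1)×19 = 1030
Sₙ = n(a₁+aₙ)/2 = 55×(4+1030)/2
= 55×1034/2 = 28435

S_55 = 28435


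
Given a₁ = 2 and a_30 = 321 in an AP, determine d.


d = (aₙ - a₁)/(n-1)
= (321 - 2)/(30-1)
= 319/29 = 11

d = 11


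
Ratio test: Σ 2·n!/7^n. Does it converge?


aₙ = 2·n!/7^n
a_{n+1}/aₙ = (n+1)!/7^(n+1) × 7^n/n!  (constant 2 cancels)
= (n+1)/7
L = lim(n→∞) (n+1)/7 = ∞
L > 1 → series DIVERGES

Diverges (ratio test: L = ∞ > 1)


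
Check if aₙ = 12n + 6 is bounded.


aₙ = 12n + 6 → as n→∞, aₙ→∞
No finite upper bound exists
The sequence is UNBOUNDED

Unbounded (aₙ → ∞ as n → ∞)


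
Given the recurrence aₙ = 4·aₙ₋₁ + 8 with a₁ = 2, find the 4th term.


Computing step by step:
a_1 = 2
a_2 = 16
a_3 = 72
a_4 = 296


a_4 = 296


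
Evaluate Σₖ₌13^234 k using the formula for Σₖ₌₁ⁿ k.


Σₖ₌13^234 k = Σₖ₌₁^234 k − Σₖ₌₁^12 k
= 234·235/2 − 12·13/2
= 27495 − 78 = 27417

Σk = 27417


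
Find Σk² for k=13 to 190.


Σₖ₌13^190 k² = Σₖ₌₁^190 k² − Σₖ₌₁^12 k²
= 190·191·381/6 − 12·13·25/6
= 2304415 − 650 = 2303765

Σk² = 2303765


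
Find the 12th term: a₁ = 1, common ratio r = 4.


aₙ = a₁·r^(n-1)
= 1×4^11
= 1×4194304
= 4194304

a_12 = 4194304


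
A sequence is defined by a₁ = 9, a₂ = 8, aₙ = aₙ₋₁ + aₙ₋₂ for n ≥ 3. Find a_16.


Computing iteratively: 9, 8, 17, 25, 42, 67, 109, 176, 285, 461, 746, 1207, ...
a_16 = 8273

a_16 = 8273


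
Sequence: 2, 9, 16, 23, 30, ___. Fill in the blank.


Pattern: arithmetic (d=7)
Terms: 2, 9, 16, 23, 30
Next term = 37

Next term = 37


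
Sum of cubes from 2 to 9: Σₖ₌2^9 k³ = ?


Σₖ₌2^9 k³ = [9·10/2]² − [1·2/2]²
= 2025 − 1 = 2024

Σk³ = 2024


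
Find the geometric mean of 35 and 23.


GM = √(35×23) = √805 = 28.3725

GM = 28.3725


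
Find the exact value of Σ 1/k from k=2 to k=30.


Σₖ₌2^30 1/k = 1/2 + 1/3 + 1/4 + ... + 1/30
= 6975593267347/2329089562800
≈ 2.995

Sum = 6975593267347/2329089562800 ≈ 2.995


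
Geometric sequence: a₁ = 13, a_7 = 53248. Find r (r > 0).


r^(n-1) = aₙ/a₁
r^6 = 53248/13 = 4096
r = 4096^(1/6)
= ±4; taking r > 0 gives r = 4

r = 4


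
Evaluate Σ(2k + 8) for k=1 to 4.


Σ(2k+8) = 2·Σk + 8·n
= 2·10 + 8·4
= 20 + 32 = 52

Σ = 52


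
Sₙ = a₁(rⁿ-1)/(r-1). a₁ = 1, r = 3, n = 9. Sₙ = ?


Sₙ = 1×(3^9 - 1)/(3 - 1)
= 1×(19683 - 1)/2
= 1×19682/2
= 9841

S_9 = 9841


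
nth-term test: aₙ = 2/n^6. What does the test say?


lim(n→∞) 2/n^6 = 0
lim aₙ = 0 → nth-term test is INCONCLUSIVE
(Need other tests; this is actually a convergent p-series with p=6 > 1)

Inconclusive (lim aₙ = 0; need another test)


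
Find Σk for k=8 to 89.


Σₖ₌8^89 k = Σₖ₌₁^89 k − Σₖ₌₁^7 k
= 89·90/2 − 7·8/2
= 4005 − 28 = 3977

Σk = 3977


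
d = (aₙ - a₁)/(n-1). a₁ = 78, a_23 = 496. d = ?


d = (aₙ - a₁)/(n-1)
= (496 - 78)/(23-1)
= 418/22 = 19

d = 19


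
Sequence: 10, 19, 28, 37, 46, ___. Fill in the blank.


Pattern: arithmetic (d=9)
Terms: 10, 19, 28, 37, 46
Next term = 55

Next term = 55


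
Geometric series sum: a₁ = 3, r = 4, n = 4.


Sₙ = 3×(4^4 - 1)/(4 - 1)
= 3×(256 - 1)/3
= 3×255/3
= 255

S_4 = 255


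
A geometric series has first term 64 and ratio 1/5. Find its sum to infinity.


S∞ = a₁/(1-r) = 64/(1 - 1/5)
= 64/(4/5)
= 80

S∞ = 80


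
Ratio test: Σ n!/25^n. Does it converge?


aₙ = n!/25^n
a_{n+1}/aₙ = (n+1)!/25^(n+1) × 25^n/n!
= (n+1)/25
L = lim(n→∞) (n+1)/25 = ∞
L > 1 → series DIVERGES

Diverges (ratio test: L = ∞ > 1)


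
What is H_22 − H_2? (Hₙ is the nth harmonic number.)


Σₖ₌3^22 1/k = 1/3 + 1/4 + 1/5 + ... + 1/22
= 11333445/5173168
≈ 2.1908

Sum = 11333445/5173168 ≈ 2.1908


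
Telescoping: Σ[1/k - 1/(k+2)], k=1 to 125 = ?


Telescoping with gap 2: two head and two tail terms survive.
= (1 + 1/2) - (1/126 + 1/127)
= 3/2 - 1/126 - 1/127 = 11875/8001

Sum = 11875/8001


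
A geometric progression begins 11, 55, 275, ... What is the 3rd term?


aₙ = a₁·r^(n-1)
= 11×5^2
= 11×25
= 275

a_3 = 275


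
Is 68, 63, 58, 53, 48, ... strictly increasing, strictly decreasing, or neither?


Differences: -5, -5, -5, -5
All differences < 0 → strictly DECREASING

Monotonically decreasing


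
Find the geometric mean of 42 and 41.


GM = √(42×41) = √1722 = 41.497

GM = 41.497


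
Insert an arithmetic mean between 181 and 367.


AM = (181 + 367)/2 = 548/2 = 274

AM = 274


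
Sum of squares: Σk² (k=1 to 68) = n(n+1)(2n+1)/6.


n = 68
n(n+1)(2n+1)/6 = 68×69×137/6
= 642804/6 = 107134

Σk² = 107134


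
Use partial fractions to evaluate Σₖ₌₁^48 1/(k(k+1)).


1/(k(k+1)) = 1/k - 1/(k+1) (partial fractions)
Telescoping: Σ = 1 - 1/49 = 48/49

Sum = 48/49


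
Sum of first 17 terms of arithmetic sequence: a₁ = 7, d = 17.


aₙ = 7 + (17-1)×17 = 279
Sₙ = n(a₁+aₙ)/2 = 17×(7+279)/2
= 17×286/2 = 2431

S_17 = 2431


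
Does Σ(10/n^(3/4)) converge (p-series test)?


p-series test: Σ c/n^p converges if p > 1, diverges if p ≤ 1 (constant c > 0 doesn't affect convergence).
p = 3/4
3/4 ≤ 1 → DIVERGES

Diverges (p = 3/4 ≤ 1)


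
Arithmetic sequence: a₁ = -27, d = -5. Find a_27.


aₙ = a₁ + (n-1)d
= -27 + (27-1)×-5
= -27 - 130
= -157

a_27 = -157


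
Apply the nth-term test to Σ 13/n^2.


lim(n→∞) 13/n^2 = 0
lim aₙ = 0 → nth-term test is INCONCLUSIVE
(Need other tests; this is actually a convergent p-series with p=2 > 1)

Inconclusive (lim aₙ = 0; need another test)


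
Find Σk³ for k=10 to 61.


Σₖ₌10^61 k³ = [61·62/2]² − [9·10/2]²
= 3575881 − 2025 = 3573856

Σk³ = 3573856


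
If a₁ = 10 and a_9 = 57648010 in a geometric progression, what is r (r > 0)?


r^(n-1) = aₙ/a₁
r^8 = 57648010/10 = 5764801
r = 5764801^(1/8)
= ±7; taking r > 0 gives r = 7

r = 7


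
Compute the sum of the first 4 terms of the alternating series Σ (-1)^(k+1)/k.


S = 1 - 1/2 + 1/3 - 1/4
= 0.5833
(Full series converges to +ln(2) ≈ +0.6931)

S_4 = 0.5833


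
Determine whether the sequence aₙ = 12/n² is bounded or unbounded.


a₁ = 12, a₂ = 12/4, a₃ = 12/9, ...
0 < aₙ ≤ 12 for all n ≥ 1
The sequence IS bounded

Bounded (0 < aₙ ≤ 12)


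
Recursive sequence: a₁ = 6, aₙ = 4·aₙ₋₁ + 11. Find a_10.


Computing step by step:
a_1 = 6
a_2 = 35
a_3 = 151
a_4 = 615
a_5 = 2471
a_6 = 9895
a_7 = 39591
a_8 = 158375
a_9 = 633511
a_10 = 2534055


a_10 = 2534055


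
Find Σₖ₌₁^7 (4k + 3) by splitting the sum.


Σ(4k+3) = 4·Σk + 3·n
= 4·28 + 3·7
= 112 + 21 = 133

Σ = 133


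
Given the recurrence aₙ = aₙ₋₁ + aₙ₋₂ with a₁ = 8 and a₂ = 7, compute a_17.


Computing iteratively: 8, 7, 15, 22, 37, 59, 96, 155, 251, 406, 657, 1063, ...
a_17 = 11789

a_17 = 11789


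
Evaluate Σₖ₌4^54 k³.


Σₖ₌4^54 k³ = [54·55/2]² − [3·4/2]²
= 2205225 − 36 = 2205189

Σk³ = 2205189


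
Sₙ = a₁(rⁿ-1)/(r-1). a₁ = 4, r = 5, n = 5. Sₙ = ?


Sₙ = 4×(5^5 - 1)/(5 - 1)
= 4×(3125 - 1)/4
= 4×3124/4
= 3124

S_5 = 3124


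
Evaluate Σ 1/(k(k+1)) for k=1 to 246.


1/(k(k+1)) = 1/k - 1/(k+1) (partial fractions)
Telescoping: Σ = 1 - 1/247 = 246/247

Sum = 246/247


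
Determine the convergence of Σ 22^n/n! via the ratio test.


aₙ = 22^n/n!
a_{n+1}/aₙ = 22^(n+1)/(n+1)! × n!/22^n
= 22/(n+1)
L = lim(n→∞) 22/(n+1) = 0
L < 1 → series CONVERGES

Converges (ratio test: L = 0 < 1)


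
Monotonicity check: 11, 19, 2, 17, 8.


Differences: 8, -17, 15, -9
Difference at position 1 is +8 (> 0) but position 2 is -17 (< 0) — sequence both rises and falls
→ NOT monotonic

Not monotonic


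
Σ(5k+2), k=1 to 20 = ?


Σ(5k+2) = 5·Σk + 2·n
= 5·210 + 2·20
= 1050 + 40 = 1090

Σ = 1090


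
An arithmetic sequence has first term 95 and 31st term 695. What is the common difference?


d = (aₙ - a₁)/(n-1)
= (695 - 95)/(31-1)
= 600/30 = 20

d = 20


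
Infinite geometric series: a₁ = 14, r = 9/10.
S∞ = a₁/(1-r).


S∞ = a₁/(1-r) = 14/(1 - 9/10)
= 14/(1/10)
= 140

S∞ = 140


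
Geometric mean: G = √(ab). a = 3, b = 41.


GM = √(3×41) = √123 = 11.0905

GM = 11.0905


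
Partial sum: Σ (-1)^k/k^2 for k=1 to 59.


S = -1 + 1/4 - 1/9 + 1/16 - 1/25 + 1/36 - 1/49 + 1/64 ± ...
= -0.8226
(Full series converges to -π²/12 ≈ -0.8225)

S_59 = -0.8226


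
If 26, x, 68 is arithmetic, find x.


AM = (26 + 68)/2 = 94/2 = 47

AM = 47


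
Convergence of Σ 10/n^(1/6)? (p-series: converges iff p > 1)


p-series test: Σ c/n^p converges if p > 1, diverges if p ≤ 1 (constant c > 0 doesn't affect convergence).
p = 1/6
1/6 ≤ 1 → DIVERGES

Diverges (p = 1/6 ≤ 1)


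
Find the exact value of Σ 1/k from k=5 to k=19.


Σₖ₌5^19 1/k = 1/5 + 1/6 + 1/7 + ... + 1/19
= 113634299/77597520
≈ 1.4644

Sum = 113634299/77597520 ≈ 1.4644


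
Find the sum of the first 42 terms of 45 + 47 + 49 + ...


aₙ = 45 + (42-1)×2 = 127
Sₙ = n(a₁+aₙ)/2 = 42×(45+127)/2
= 42×172/2 = 3612

S_42 = 3612


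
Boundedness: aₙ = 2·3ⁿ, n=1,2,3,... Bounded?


aₙ = 2·3ⁿ → as n→∞, aₙ→∞ (since base 3 > 1)
No finite upper bound exists
The sequence is UNBOUNDED

Unbounded (aₙ → ∞ as n → ∞)


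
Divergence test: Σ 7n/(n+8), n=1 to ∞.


lim(n→∞) 7n/(n+8) = 7/1 = 7  (divide numerator and denominator by n)
lim aₙ = 7 ≠ 0 → series DIVERGES

Diverges (lim aₙ = 7 ≠ 0)


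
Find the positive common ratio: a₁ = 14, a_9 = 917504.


r^(n-1) = aₙ/a₁
r^8 = 917504/14 = 65536
r = 65536^(1/8)
= ±4; taking r > 0 gives r = 4

r = 4


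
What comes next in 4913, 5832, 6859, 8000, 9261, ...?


Pattern: perfect cubes: n³
Terms: 4913, 5832, 6859, 8000, 9261
Next term = 10648

Next term = 10648


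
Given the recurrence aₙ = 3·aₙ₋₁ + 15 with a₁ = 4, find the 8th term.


Computing step by step:
a_1 = 4
a_2 = 27
a_3 = 96
a_4 = 303
a_5 = 924
a_6 = 2787
a_7 = 8376
a_8 = 25143


a_8 = 25143


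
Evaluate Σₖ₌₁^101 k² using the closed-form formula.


n = 101
n(n+1)(2n+1)/6 = 101×102×203/6
= 2091306/6 = 348551

Σk² = 348551


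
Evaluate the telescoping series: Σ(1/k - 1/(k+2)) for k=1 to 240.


Telescoping with gap 2: two head and two tail terms survive.
= (1 + 1/2) - (1/241 + 1/242)
= 3/2 - 1/241 - 1/242 = 43500/29161

Sum = 43500/29161


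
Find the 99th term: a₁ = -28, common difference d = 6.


aₙ = a₁ + (n-1)d
= -28 + (99-1)×6
= -28 + 588
= 560

a_99 = 560


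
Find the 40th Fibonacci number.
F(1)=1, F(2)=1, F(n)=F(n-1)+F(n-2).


Fibonacci sequence: 1, 1, 2, 3, 5, 8, 13, 21, 34, 55, 89, ...
F(40) = 102334155

F(40) = 102334155


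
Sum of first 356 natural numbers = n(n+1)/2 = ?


n(n+1)/2 = 356×357/2 = 127092/2 = 63546

Σk = 63546


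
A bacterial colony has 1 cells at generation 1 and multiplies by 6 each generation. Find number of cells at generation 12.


aₙ = a₁·r^(n-1)
= 1×6^11
= 1×362797056
= 362797056

a_12 = 362797056


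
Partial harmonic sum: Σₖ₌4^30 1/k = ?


Σₖ₌4^30 1/k = 1/4 + 1/5 + 1/6 + ... + 1/30
= 5034685298347/2329089562800
≈ 2.1617

Sum = 5034685298347/2329089562800 ≈ 2.1617


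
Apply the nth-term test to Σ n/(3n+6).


lim(n→∞) n/(3n+6) = 1/3 = 1/3  (divide numerator and denominator by n)
lim aₙ = 1/3 ≠ 0 → series DIVERGES

Diverges (lim aₙ = 1/3 ≠ 0)


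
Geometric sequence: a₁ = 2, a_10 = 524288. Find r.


r^(n-1) = aₙ/a₁
r^9 = 524288/2 = 262144
r = 262144^(1/9)
= 4

r = 4


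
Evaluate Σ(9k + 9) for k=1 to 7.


Σ(9k+9) = 9·Σk + 9·n
= 9·28 + 9·7
= 252 + 63 = 315

Σ = 315


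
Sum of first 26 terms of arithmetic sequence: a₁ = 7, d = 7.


aₙ = 7 + (26-1)×7 = 182
Sₙ = n(a₁+aₙ)/2 = 26×(7+182)/2
= 26×189/2 = 2457

S_26 = 2457


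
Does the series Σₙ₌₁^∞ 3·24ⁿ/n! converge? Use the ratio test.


aₙ = 3·24^n/n!
a_{n+1}/aₙ = 24^(n+1)/(n+1)! × n!/24^n  (constant 3 cancels)
= 24/(n+1)
L = lim(n→∞) 24/(n+1) = 0
L < 1 → series CONVERGES

Converges (ratio test: L = 0 < 1)


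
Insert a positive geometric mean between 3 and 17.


GM = √(3×17) = √51 = 7.1414

GM = 7.1414


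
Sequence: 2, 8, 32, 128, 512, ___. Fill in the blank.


Pattern: geometric (r=4)
Terms: 2, 8, 32, 128, 512
Next term = 2048

Next term = 2048


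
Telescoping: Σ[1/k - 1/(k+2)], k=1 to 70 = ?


Telescoping with gap 2: two head and two tail terms survive.
= (1 + 1/2) - (1/71 + 1/72)
= 3/2 - 1/71 - 1/72 = 7525/5112

Sum = 7525/5112


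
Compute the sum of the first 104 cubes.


n(n+1)/2 = 104×105/2 = 5460
Σk³ = 5460² = 29811600

Σk³ = 29811600


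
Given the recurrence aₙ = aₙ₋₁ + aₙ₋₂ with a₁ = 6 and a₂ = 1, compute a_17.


Computing iteratively: 6, 1, 7, 8, 15, 23, 38, 61, 99, 160, 259, 419, ...
a_17 = 4647

a_17 = 4647


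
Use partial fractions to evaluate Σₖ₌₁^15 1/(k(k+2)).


1/(k(k+2)) = (1/2)·(1/k - 1/(k+2)) (partial fractions)
Telescoping: Σ = (1/2)·(1 + 1/2 - 1/16 - 1/17) = 375/544

Sum = 375/544


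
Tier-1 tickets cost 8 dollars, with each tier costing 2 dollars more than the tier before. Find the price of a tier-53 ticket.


aₙ = a₁ + (n-1)d
= 8 + (53-1)×2
= 8 + 104
= 112

a_53 = 112


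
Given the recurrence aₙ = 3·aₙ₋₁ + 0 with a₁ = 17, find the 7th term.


Computing step by step:
a_1 = 17
a_2 = 51
a_3 = 153
a_4 = 459
a_5 = 1377
a_6 = 4131
a_7 = 12393


a_7 = 12393


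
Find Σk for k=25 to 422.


Σₖ₌25^422 k = Σₖ₌₁^422 k − Σₖ₌₁^24 k
= 422·423/2 − 24·25/2
= 89253 − 300 = 88953

Σk = 88953


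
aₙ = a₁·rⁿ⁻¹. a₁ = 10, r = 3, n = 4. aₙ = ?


aₙ = a₁·r^(n-1)
= 10×3^3
= 10×27
= 270

a_4 = 270


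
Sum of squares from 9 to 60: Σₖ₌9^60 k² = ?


Σₖ₌9^60 k² = Σₖ₌₁^60 k² − Σₖ₌₁^8 k²
= 60·61·121/6 − 8·9·17/6
= 73810 − 204 = 73606

Σk² = 73606


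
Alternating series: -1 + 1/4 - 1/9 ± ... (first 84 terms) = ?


S = -1 + 1/4 - 1/9 + 1/16 - 1/25 + 1/36 - 1/49 + 1/64 ± ...
= -0.8224
(Full series converges to -π²/12 ≈ -0.8225)

S_84 = -0.8224


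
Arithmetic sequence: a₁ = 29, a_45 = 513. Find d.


d = (aₙ - a₁)/(n-1)
= (513 - 29)/(45-1)
= 484/44 = 11

d = 11


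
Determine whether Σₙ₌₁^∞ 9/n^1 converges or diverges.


p-series test: Σ c/n^p converges if p > 1, diverges if p ≤ 1 (constant c > 0 doesn't affect convergence).
p = 1
1 ≤ 1 → DIVERGES

Diverges (p = 1 ≤ 1)


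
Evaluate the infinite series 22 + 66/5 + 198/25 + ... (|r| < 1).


S∞ = a₁/(1-r) = 22/(1 - 3/5)
= 22/(2/5)
= 55

S∞ = 55


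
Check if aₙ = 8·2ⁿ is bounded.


aₙ = 8·2ⁿ → as n→∞, aₙ→∞ (since base 2 > 1)
No finite upper bound exists
The sequence is UNBOUNDED

Unbounded (aₙ → ∞ as n → ∞)


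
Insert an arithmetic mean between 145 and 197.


AM = (145 + 197)/2 = 342/2 = 171

AM = 171


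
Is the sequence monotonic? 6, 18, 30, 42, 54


Differences: 12, 12, 12, 12
All differences > 0 → strictly INCREASING

Monotonically increasing
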